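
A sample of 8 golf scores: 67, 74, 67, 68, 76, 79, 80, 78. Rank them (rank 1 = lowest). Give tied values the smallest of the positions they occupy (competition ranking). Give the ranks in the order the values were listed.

1, 4, 1, 3, 5, 7, 8, 6

Sorted (ascending): 67, 67, 68, 74, 76, 78, 79, 80
The 2 values of 67 occupy positions 1–2 → each gets rank 1.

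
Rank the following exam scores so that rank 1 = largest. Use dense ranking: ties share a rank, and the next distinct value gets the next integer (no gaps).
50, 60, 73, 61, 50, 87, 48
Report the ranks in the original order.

5, 4, 2, 3, 5, 1, 6

Sorted (descending): 87, 73, 61, 60, 50, 50, 48
The 2 values of 50 share dense rank 5.
Remaining distinct values take the next consecutive integers.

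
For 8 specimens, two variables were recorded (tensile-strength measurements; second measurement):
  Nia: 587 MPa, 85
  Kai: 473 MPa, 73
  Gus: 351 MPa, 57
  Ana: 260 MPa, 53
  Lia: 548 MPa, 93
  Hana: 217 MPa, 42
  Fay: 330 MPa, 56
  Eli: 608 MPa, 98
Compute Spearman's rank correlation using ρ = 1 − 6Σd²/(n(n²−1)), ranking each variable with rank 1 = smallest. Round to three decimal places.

Ranks of variable 1: 7, 5, 4, 2, 6, 1, 3, 8
Ranks of variable 2: 6, 5, 4, 2, 7, 1, 3, 8
d = r₁ − r₂: 1, 0, 0, 0, -1, 0, 0, 0
d²: 1, 0, 0, 0, 1, 0, 0, 0; Σd² = 2
ρ = 1 − 6·2/(8·63) = 1 − 12/504 = 0.976

0.976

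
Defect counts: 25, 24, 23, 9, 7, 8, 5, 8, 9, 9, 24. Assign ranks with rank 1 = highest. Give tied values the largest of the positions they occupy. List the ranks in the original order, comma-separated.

Sorted (descending): 25, 24, 24, 23, 9, 9, 9, 8, 8, 7, 5
The 2 values of 24 occupy positions 2–3 → each gets rank 3.
The 3 values of 9 occupy positions 5–7 → each gets rank 7.
The 2 values of 8 occupy positions 8–9 → each gets rank 9.

1, 3, 4, 7, 10, 9, 11, 9, 7, 7, 3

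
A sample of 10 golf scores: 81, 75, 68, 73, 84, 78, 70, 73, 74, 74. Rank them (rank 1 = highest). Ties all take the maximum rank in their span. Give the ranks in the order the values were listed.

Sorted (descending): 84, 81, 78, 75, 74, 74, 73, 73, 70, 68
The 2 values of 74 occupy positions 5–6 → each gets rank 6.
The 2 values of 73 occupy positions 7–8 → each gets rank 8.

2, 4, 10, 8, 1, 3, 9, 8, 6, 6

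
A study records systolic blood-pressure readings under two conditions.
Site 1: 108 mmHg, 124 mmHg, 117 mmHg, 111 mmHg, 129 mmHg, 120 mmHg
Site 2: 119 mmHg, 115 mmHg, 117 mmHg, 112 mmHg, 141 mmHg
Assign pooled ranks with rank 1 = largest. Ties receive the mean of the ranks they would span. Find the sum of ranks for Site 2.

29.5

Sorted (descending): 141, 129, 124, 120, 119, 117, 117, 115, 112, 111, 108
The 2 values of 117 occupy positions 6–7 → average rank (6+7)/2 = 6.5.
Site 2 values → pooled ranks: 119→5, 115→8, 117→6.5, 112→9, 141→1
Rank sum = 5 + 8 + 6.5 + 9 + 1 = 29.5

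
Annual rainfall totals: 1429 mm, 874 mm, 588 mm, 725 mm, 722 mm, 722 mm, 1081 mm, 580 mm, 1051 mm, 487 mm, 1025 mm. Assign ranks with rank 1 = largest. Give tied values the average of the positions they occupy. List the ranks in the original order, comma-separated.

1, 5, 9, 6, 7.5, 7.5, 2, 10, 3, 11, 4

Sorted (descending): 1429, 1081, 1051, 1025, 874, 725, 722, 722, 588, 580, 487
The 2 values of 722 occupy positions 7–8 → average rank (7+8)/2 = 7.5.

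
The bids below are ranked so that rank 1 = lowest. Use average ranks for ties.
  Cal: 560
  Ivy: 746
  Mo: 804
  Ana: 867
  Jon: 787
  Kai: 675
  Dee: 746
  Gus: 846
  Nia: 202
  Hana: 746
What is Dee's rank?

5

Sorted (ascending): 202, 560, 675, 746, 746, 746, 787, 804, 846, 867
The 3 values of 746 occupy positions 4–6 → average rank 5.
Dee has value 746 → rank 5.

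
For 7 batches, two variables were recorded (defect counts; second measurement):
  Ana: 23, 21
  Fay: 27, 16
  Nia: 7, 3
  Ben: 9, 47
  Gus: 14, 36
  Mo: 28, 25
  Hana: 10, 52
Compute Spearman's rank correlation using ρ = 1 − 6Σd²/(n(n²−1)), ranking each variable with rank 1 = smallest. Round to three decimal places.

-0.107

Ranks of variable 1: 5, 6, 1, 2, 4, 7, 3
Ranks of variable 2: 3, 2, 1, 6, 5, 4, 7
d = r₁ − r₂: 2, 4, 0, -4, -1, 3, -4
d²: 4, 16, 0, 16, 1, 9, 16; Σd² = 62
ρ = 1 − 6·62/(7·48) = 1 − 372/336 = -0.107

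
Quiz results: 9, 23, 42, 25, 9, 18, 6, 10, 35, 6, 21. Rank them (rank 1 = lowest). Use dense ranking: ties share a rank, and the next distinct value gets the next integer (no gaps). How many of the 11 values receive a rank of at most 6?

Sorted (ascending): 6, 6, 9, 9, 10, 18, 21, 23, 25, 35, 42
The 2 values of 6 share dense rank 1.
The 2 values of 9 share dense rank 2.
Remaining distinct values take the next consecutive integers.
Ranks ≤ 6: {1, 1, 2, 2, 3, 4, 5, 6} → 8 values.

8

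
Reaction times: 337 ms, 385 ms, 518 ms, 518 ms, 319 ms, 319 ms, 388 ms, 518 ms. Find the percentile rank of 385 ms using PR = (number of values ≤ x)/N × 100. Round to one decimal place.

50.0

N = 8.
Strictly below 385: 3. Equal to 385: 1.
PR = 4/8 × 100 = 50.0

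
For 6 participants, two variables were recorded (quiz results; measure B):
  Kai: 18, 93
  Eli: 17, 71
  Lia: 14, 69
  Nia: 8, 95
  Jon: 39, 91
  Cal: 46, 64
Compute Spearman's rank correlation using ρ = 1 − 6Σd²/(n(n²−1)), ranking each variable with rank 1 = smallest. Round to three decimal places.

Ranks of variable 1: 4, 3, 2, 1, 5, 6
Ranks of variable 2: 5, 3, 2, 6, 4, 1
d = r₁ − r₂: -1, 0, 0, -5, 1, 5
d²: 1, 0, 0, 25, 1, 25; Σd² = 52
ρ = 1 − 6·52/(6·35) = 1 − 312/210 = -0.486

-0.486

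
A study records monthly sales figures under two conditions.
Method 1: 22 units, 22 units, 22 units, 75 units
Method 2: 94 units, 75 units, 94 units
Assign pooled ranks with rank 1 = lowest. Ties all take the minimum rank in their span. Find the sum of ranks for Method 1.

Sorted (ascending): 22, 22, 22, 75, 75, 94, 94
The 3 values of 22 occupy positions 1–3 → each gets rank 1.
The 2 values of 75 occupy positions 4–5 → each gets rank 4.
The 2 values of 94 occupy positions 6–7 → each gets rank 6.
Method 1 values → pooled ranks: 22→1, 22→1, 22→1, 75→4
Rank sum = 1 + 1 + 1 + 4 = 7

7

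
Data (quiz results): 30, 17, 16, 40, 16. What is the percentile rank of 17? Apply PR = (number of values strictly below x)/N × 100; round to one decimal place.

40.0

N = 5.
Strictly below 17: 2. Equal to 17: 1.
PR = 2/5 × 100 = 40.0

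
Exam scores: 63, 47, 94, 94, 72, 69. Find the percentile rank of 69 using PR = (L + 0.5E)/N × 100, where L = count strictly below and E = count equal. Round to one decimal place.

N = 6.
Strictly below 69: 2. Equal to 69: 1.
PR = (2 + 0.5·1)/6 × 100 = 41.7

41.7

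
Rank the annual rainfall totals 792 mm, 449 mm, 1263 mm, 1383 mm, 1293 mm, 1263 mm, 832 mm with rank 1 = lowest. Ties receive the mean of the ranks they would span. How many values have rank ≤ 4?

3

Sorted (ascending): 449, 792, 832, 1263, 1263, 1293, 1383
The 2 values of 1263 occupy positions 4–5 → average rank (4+5)/2 = 4.5.
Ranks ≤ 4: {1, 2, 3} → 3 values.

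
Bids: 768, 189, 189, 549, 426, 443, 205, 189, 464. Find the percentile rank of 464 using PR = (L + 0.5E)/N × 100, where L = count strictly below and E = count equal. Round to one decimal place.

72.2

N = 9.
Strictly below 464: 6. Equal to 464: 1.
PR = (6 + 0.5·1)/9 × 100 = 72.2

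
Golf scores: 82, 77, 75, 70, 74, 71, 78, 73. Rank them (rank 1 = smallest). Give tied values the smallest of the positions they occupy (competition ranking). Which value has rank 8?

Sorted (ascending): 70, 71, 73, 74, 75, 77, 78, 82
No ties — each value takes its position as its rank.
Rank 8 → value 82.

82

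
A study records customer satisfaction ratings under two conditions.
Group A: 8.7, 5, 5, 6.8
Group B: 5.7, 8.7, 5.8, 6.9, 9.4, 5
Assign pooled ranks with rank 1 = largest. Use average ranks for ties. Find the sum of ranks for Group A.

Sorted (descending): 9.4, 8.7, 8.7, 6.9, 6.8, 5.8, 5.7, 5, 5, 5
The 2 values of 8.7 occupy positions 2–3 → average rank (2+3)/2 = 2.5.
The 3 values of 5 occupy positions 8–10 → average rank 9.
Group A values → pooled ranks: 8.7→2.5, 5→9, 5→9, 6.8→5
Rank sum = 2.5 + 9 + 9 + 5 = 25.5

25.5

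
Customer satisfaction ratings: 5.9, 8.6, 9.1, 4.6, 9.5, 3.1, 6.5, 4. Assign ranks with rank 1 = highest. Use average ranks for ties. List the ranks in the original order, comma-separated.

Sorted (descending): 9.5, 9.1, 8.6, 6.5, 5.9, 4.6, 4, 3.1
No ties — each value takes its position as its rank.

5, 3, 2, 6, 1, 8, 4, 7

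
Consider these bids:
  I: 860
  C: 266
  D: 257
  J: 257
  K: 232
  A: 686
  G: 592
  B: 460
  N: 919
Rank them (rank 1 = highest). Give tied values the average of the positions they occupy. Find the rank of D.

7.5

Sorted (descending): 919, 860, 686, 592, 460, 266, 257, 257, 232
The 2 values of 257 occupy positions 7–8 → average rank (7+8)/2 = 7.5.
D has value 257 → rank 7.5.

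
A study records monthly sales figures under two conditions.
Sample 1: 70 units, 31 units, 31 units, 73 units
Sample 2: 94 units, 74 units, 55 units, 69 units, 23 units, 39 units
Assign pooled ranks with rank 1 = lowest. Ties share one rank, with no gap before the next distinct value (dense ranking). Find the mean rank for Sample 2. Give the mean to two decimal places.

Sorted (ascending): 23, 31, 31, 39, 55, 69, 70, 73, 74, 94
The 2 values of 31 share dense rank 2.
Remaining distinct values take the next consecutive integers.
Sample 2 values → pooled ranks: 94→9, 74→8, 55→4, 69→5, 23→1, 39→3
Mean rank = (9 + 8 + 4 + 5 + 1 + 3) / 6 = 5.00

5.00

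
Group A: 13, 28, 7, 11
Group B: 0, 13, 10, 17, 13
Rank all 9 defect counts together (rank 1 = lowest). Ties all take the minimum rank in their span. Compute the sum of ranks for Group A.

20

Sorted (ascending): 0, 7, 10, 11, 13, 13, 13, 17, 28
The 3 values of 13 occupy positions 5–7 → each gets rank 5.
Group A values → pooled ranks: 13→5, 28→9, 7→2, 11→4
Rank sum = 5 + 9 + 2 + 4 = 20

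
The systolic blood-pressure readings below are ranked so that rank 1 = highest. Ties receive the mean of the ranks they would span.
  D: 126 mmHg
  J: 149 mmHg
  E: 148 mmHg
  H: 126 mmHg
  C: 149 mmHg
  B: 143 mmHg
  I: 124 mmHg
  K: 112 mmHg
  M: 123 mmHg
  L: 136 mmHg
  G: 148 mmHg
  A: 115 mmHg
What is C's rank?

Sorted (descending): 149, 149, 148, 148, 143, 136, 126, 126, 124, 123, 115, 112
The 2 values of 149 occupy positions 1–2 → average rank (1+2)/2 = 1.5.
The 2 values of 148 occupy positions 3–4 → average rank (3+4)/2 = 3.5.
The 2 values of 126 occupy positions 7–8 → average rank (7+8)/2 = 7.5.
C has value 149 mmHg → rank 1.5.

1.5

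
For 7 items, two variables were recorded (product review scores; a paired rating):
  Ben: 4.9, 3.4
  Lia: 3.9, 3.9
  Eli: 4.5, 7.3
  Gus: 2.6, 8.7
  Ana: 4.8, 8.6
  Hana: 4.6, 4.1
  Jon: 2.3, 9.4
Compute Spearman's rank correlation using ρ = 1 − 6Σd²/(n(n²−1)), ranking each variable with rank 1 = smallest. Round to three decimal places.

-0.679

Ranks of variable 1: 7, 3, 4, 2, 6, 5, 1
Ranks of variable 2: 1, 2, 4, 6, 5, 3, 7
d = r₁ − r₂: 6, 1, 0, -4, 1, 2, -6
d²: 36, 1, 0, 16, 1, 4, 36; Σd² = 94
ρ = 1 − 6·94/(7·48) = 1 − 564/336 = -0.679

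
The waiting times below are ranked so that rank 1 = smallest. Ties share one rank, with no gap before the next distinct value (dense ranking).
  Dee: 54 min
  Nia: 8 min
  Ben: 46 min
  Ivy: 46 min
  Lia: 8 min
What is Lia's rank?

Sorted (ascending): 8, 8, 46, 46, 54
The 2 values of 8 share dense rank 1.
The 2 values of 46 share dense rank 2.
Remaining distinct values take the next consecutive integers.
Lia has value 8 min → rank 1.

1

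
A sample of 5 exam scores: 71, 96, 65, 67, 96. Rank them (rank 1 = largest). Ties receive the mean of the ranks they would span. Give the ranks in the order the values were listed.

3, 1.5, 5, 4, 1.5

Sorted (descending): 96, 96, 71, 67, 65
The 2 values of 96 occupy positions 1–2 → average rank (1+2)/2 = 1.5.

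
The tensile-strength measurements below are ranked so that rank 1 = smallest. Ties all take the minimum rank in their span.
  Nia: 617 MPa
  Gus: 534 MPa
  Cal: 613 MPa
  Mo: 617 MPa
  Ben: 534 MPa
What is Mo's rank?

Sorted (ascending): 534, 534, 613, 617, 617
The 2 values of 534 occupy positions 1–2 → each gets rank 1.
The 2 values of 617 occupy positions 4–5 → each gets rank 4.
Mo has value 617 MPa → rank 4.

4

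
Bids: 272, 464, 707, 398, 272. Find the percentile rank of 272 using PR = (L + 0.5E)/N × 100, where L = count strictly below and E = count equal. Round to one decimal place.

20.0

N = 5.
Strictly below 272: 0. Equal to 272: 2.
PR = (0 + 0.5·2)/5 × 100 = 20.0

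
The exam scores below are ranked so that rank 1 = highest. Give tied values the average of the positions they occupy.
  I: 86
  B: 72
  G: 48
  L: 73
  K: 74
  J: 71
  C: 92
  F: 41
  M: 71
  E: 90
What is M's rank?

7.5

Sorted (descending): 92, 90, 86, 74, 73, 72, 71, 71, 48, 41
The 2 values of 71 occupy positions 7–8 → average rank (7+8)/2 = 7.5.
M has value 71 → rank 7.5.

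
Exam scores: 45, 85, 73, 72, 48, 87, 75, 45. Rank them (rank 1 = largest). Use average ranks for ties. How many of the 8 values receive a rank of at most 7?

Sorted (descending): 87, 85, 75, 73, 72, 48, 45, 45
The 2 values of 45 occupy positions 7–8 → average rank (7+8)/2 = 7.5.
Ranks ≤ 7: {1, 2, 3, 4, 5, 6} → 6 values.

6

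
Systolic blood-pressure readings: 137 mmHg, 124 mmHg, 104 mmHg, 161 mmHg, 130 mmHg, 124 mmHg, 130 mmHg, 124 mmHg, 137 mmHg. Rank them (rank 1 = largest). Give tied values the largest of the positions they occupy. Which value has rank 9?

Sorted (descending): 161, 137, 137, 130, 130, 124, 124, 124, 104
The 2 values of 137 occupy positions 2–3 → each gets rank 3.
The 2 values of 130 occupy positions 4–5 → each gets rank 5.
The 3 values of 124 occupy positions 6–8 → each gets rank 8.
Rank 9 → value 104.

104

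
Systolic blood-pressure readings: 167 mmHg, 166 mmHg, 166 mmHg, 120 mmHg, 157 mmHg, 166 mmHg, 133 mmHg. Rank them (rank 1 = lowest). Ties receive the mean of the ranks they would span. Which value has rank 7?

167

Sorted (ascending): 120, 133, 157, 166, 166, 166, 167
The 3 values of 166 occupy positions 4–6 → average rank 5.
Rank 7 → value 167.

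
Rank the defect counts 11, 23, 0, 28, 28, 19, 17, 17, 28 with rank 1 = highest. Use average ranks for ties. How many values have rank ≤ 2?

Sorted (descending): 28, 28, 28, 23, 19, 17, 17, 11, 0
The 3 values of 28 occupy positions 1–3 → average rank 2.
The 2 values of 17 occupy positions 6–7 → average rank (6+7)/2 = 6.5.
Ranks ≤ 2: {2, 2, 2} → 3 values.

3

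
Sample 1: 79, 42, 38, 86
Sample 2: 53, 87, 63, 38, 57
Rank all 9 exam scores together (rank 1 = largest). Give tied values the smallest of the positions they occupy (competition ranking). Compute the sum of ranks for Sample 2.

Sorted (descending): 87, 86, 79, 63, 57, 53, 42, 38, 38
The 2 values of 38 occupy positions 8–9 → each gets rank 8.
Sample 2 values → pooled ranks: 53→6, 87→1, 63→4, 38→8, 57→5
Rank sum = 6 + 1 + 4 + 8 + 5 = 24

24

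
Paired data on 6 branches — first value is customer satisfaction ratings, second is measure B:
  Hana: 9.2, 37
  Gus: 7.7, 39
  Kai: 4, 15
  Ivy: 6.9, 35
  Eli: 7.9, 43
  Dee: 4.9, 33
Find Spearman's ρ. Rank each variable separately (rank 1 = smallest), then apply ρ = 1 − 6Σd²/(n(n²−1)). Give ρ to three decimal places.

Ranks of variable 1: 6, 4, 1, 3, 5, 2
Ranks of variable 2: 4, 5, 1, 3, 6, 2
d = r₁ − r₂: 2, -1, 0, 0, -1, 0
d²: 4, 1, 0, 0, 1, 0; Σd² = 6
ρ = 1 − 6·6/(6·35) = 1 − 36/210 = 0.829

0.829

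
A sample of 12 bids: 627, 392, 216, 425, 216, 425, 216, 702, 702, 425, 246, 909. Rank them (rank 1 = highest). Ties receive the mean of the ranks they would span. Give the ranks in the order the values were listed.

4, 8, 11, 6, 11, 6, 11, 2.5, 2.5, 6, 9, 1

Sorted (descending): 909, 702, 702, 627, 425, 425, 425, 392, 246, 216, 216, 216
The 2 values of 702 occupy positions 2–3 → average rank (2+3)/2 = 2.5.
The 3 values of 425 occupy positions 5–7 → average rank 6.
The 3 values of 216 occupy positions 10–12 → average rank 11.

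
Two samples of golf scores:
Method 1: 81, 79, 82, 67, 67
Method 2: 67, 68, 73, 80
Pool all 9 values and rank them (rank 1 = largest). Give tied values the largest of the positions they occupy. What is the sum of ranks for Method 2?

Sorted (descending): 82, 81, 80, 79, 73, 68, 67, 67, 67
The 3 values of 67 occupy positions 7–9 → each gets rank 9.
Method 2 values → pooled ranks: 67→9, 68→6, 73→5, 80→3
Rank sum = 9 + 6 + 5 + 3 = 23

23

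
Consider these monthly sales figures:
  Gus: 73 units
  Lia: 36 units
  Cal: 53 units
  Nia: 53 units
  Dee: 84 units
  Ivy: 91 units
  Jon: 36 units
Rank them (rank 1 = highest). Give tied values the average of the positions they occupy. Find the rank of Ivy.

Sorted (descending): 91, 84, 73, 53, 53, 36, 36
The 2 values of 53 occupy positions 4–5 → average rank (4+5)/2 = 4.5.
The 2 values of 36 occupy positions 6–7 → average rank (6+7)/2 = 6.5.
Ivy has value 91 units → rank 1.

1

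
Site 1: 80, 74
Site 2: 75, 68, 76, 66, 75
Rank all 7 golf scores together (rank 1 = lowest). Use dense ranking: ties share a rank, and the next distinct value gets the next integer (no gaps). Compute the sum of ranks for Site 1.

Sorted (ascending): 66, 68, 74, 75, 75, 76, 80
The 2 values of 75 share dense rank 4.
Remaining distinct values take the next consecutive integers.
Site 1 values → pooled ranks: 80→6, 74→3
Rank sum = 6 + 3 = 9

9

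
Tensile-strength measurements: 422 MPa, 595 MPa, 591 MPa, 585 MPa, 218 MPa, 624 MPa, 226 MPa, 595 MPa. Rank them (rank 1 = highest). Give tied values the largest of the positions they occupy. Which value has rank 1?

Sorted (descending): 624, 595, 595, 591, 585, 422, 226, 218
The 2 values of 595 occupy positions 2–3 → each gets rank 3.
Rank 1 → value 624.

624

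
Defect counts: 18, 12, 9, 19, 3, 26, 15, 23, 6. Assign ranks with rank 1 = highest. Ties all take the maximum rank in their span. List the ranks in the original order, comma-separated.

Sorted (descending): 26, 23, 19, 18, 15, 12, 9, 6, 3
No ties — each value takes its position as its rank.

4, 6, 7, 3, 9, 1, 5, 2, 8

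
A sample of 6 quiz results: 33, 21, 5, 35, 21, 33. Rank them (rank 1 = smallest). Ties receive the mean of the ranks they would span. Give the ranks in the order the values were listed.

4.5, 2.5, 1, 6, 2.5, 4.5

Sorted (ascending): 5, 21, 21, 33, 33, 35
The 2 values of 21 occupy positions 2–3 → average rank (2+3)/2 = 2.5.
The 2 values of 33 occupy positions 4–5 → average rank (4+5)/2 = 4.5.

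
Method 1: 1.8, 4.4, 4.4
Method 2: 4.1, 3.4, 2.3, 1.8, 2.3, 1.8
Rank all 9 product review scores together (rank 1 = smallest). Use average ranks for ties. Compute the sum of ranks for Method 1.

Sorted (ascending): 1.8, 1.8, 1.8, 2.3, 2.3, 3.4, 4.1, 4.4, 4.4
The 3 values of 1.8 occupy positions 1–3 → average rank 2.
The 2 values of 2.3 occupy positions 4–5 → average rank (4+5)/2 = 4.5.
The 2 values of 4.4 occupy positions 8–9 → average rank (8+9)/2 = 8.5.
Method 1 values → pooled ranks: 1.8→2, 4.4→8.5, 4.4→8.5
Rank sum = 2 + 8.5 + 8.5 = 19

19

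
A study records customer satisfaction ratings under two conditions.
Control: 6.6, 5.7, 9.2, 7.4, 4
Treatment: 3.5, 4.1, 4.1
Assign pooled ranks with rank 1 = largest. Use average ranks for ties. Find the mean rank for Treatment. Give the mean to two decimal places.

6.33

Sorted (descending): 9.2, 7.4, 6.6, 5.7, 4.1, 4.1, 4, 3.5
The 2 values of 4.1 occupy positions 5–6 → average rank (5+6)/2 = 5.5.
Treatment values → pooled ranks: 3.5→8, 4.1→5.5, 4.1→5.5
Mean rank = (8 + 5.5 + 5.5) / 3 = 6.33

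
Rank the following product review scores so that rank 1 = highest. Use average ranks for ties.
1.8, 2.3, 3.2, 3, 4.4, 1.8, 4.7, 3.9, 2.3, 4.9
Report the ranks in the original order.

9.5, 7.5, 5, 6, 3, 9.5, 2, 4, 7.5, 1

Sorted (descending): 4.9, 4.7, 4.4, 3.9, 3.2, 3, 2.3, 2.3, 1.8, 1.8
The 2 values of 2.3 occupy positions 7–8 → average rank (7+8)/2 = 7.5.
The 2 values of 1.8 occupy positions 9–10 → average rank (9+10)/2 = 9.5.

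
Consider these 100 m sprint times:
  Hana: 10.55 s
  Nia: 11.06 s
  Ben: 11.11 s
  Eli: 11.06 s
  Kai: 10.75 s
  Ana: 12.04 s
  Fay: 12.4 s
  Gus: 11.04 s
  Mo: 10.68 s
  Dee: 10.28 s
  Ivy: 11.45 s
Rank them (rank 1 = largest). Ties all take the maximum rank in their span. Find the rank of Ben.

Sorted (descending): 12.4, 12.04, 11.45, 11.11, 11.06, 11.06, 11.04, 10.75, 10.68, 10.55, 10.28
The 2 values of 11.06 occupy positions 5–6 → each gets rank 6.
Ben has value 11.11 s → rank 4.

4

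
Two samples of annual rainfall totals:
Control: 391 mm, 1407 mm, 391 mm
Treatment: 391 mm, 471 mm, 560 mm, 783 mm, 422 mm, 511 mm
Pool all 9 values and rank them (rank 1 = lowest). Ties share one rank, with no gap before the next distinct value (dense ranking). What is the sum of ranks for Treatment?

Sorted (ascending): 391, 391, 391, 422, 471, 511, 560, 783, 1407
The 3 values of 391 share dense rank 1.
Remaining distinct values take the next consecutive integers.
Treatment values → pooled ranks: 391→1, 471→3, 560→5, 783→6, 422→2, 511→4
Rank sum = 1 + 3 + 5 + 6 + 2 + 4 = 21

21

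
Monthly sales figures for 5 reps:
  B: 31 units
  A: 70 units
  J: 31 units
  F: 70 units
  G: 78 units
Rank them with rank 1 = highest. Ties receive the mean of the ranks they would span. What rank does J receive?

Sorted (descending): 78, 70, 70, 31, 31
The 2 values of 70 occupy positions 2–3 → average rank (2+3)/2 = 2.5.
The 2 values of 31 occupy positions 4–5 → average rank (4+5)/2 = 4.5.
J has value 31 units → rank 4.5.

4.5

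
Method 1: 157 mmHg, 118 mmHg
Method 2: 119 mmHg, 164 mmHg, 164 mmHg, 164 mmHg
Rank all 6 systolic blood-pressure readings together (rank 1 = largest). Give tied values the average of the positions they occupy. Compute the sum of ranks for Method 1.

10

Sorted (descending): 164, 164, 164, 157, 119, 118
The 3 values of 164 occupy positions 1–3 → average rank 2.
Method 1 values → pooled ranks: 157→4, 118→6
Rank sum = 4 + 6 = 10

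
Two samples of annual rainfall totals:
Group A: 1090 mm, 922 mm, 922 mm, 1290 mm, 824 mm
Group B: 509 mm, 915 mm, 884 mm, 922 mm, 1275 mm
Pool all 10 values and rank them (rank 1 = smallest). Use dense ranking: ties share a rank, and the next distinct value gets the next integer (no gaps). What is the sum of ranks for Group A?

Sorted (ascending): 509, 824, 884, 915, 922, 922, 922, 1090, 1275, 1290
The 3 values of 922 share dense rank 5.
Remaining distinct values take the next consecutive integers.
Group A values → pooled ranks: 1090→6, 922→5, 922→5, 1290→8, 824→2
Rank sum = 6 + 5 + 5 + 8 + 2 = 26

26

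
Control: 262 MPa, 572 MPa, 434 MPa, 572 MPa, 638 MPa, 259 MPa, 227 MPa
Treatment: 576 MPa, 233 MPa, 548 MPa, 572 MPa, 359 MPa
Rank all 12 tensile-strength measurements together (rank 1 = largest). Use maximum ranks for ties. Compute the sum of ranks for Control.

49

Sorted (descending): 638, 576, 572, 572, 572, 548, 434, 359, 262, 259, 233, 227
The 3 values of 572 occupy positions 3–5 → each gets rank 5.
Control values → pooled ranks: 262→9, 572→5, 434→7, 572→5, 638→1, 259→10, 227→12
Rank sum = 9 + 5 + 7 + 5 + 1 + 10 + 12 = 49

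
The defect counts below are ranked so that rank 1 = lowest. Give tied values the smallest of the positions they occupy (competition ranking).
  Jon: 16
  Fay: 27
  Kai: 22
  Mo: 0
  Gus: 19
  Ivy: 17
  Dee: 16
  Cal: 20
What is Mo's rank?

Sorted (ascending): 0, 16, 16, 17, 19, 20, 22, 27
The 2 values of 16 occupy positions 2–3 → each gets rank 2.
Mo has value 0 → rank 1.

1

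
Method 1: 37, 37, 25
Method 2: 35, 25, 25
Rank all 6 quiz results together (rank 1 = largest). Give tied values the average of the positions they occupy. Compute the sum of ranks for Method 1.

8

Sorted (descending): 37, 37, 35, 25, 25, 25
The 2 values of 37 occupy positions 1–2 → average rank (1+2)/2 = 1.5.
The 3 values of 25 occupy positions 4–6 → average rank 5.
Method 1 values → pooled ranks: 37→1.5, 37→1.5, 25→5
Rank sum = 1.5 + 1.5 + 5 = 8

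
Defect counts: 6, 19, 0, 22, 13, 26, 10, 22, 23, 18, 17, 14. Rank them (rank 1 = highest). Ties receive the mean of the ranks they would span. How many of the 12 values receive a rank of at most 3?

2

Sorted (descending): 26, 23, 22, 22, 19, 18, 17, 14, 13, 10, 6, 0
The 2 values of 22 occupy positions 3–4 → average rank (3+4)/2 = 3.5.
Ranks ≤ 3: {1, 2} → 2 values.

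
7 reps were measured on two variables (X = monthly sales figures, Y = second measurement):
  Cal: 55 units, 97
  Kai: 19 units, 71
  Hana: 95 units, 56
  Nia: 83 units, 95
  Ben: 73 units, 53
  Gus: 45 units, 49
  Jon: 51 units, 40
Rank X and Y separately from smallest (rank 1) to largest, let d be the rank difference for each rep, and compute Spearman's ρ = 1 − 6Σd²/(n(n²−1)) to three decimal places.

Ranks of variable 1: 4, 1, 7, 6, 5, 2, 3
Ranks of variable 2: 7, 5, 4, 6, 3, 2, 1
d = r₁ − r₂: -3, -4, 3, 0, 2, 0, 2
d²: 9, 16, 9, 0, 4, 0, 4; Σd² = 42
ρ = 1 − 6·42/(7·48) = 1 − 252/336 = 0.250

0.250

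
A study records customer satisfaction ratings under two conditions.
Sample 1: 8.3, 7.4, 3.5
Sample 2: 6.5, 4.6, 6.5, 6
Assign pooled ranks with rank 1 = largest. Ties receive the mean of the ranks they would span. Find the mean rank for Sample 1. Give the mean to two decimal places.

3.33

Sorted (descending): 8.3, 7.4, 6.5, 6.5, 6, 4.6, 3.5
The 2 values of 6.5 occupy positions 3–4 → average rank (3+4)/2 = 3.5.
Sample 1 values → pooled ranks: 8.3→1, 7.4→2, 3.5→7
Mean rank = (1 + 2 + 7) / 3 = 3.33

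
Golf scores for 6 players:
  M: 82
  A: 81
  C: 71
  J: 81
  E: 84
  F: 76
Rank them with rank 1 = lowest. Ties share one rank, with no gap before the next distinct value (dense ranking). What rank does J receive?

Sorted (ascending): 71, 76, 81, 81, 82, 84
The 2 values of 81 share dense rank 3.
Remaining distinct values take the next consecutive integers.
J has value 81 → rank 3.

3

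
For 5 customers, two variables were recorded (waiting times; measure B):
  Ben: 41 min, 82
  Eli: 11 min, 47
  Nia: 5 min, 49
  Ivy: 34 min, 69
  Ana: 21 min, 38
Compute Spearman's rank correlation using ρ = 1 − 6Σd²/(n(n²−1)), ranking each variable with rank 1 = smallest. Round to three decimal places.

0.600

Ranks of variable 1: 5, 2, 1, 4, 3
Ranks of variable 2: 5, 2, 3, 4, 1
d = r₁ − r₂: 0, 0, -2, 0, 2
d²: 0, 0, 4, 0, 4; Σd² = 8
ρ = 1 − 6·8/(5·24) = 1 − 48/120 = 0.600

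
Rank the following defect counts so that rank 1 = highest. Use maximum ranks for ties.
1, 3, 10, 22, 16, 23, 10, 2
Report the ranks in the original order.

8, 6, 5, 2, 3, 1, 5, 7

Sorted (descending): 23, 22, 16, 10, 10, 3, 2, 1
The 2 values of 10 occupy positions 4–5 → each gets rank 5.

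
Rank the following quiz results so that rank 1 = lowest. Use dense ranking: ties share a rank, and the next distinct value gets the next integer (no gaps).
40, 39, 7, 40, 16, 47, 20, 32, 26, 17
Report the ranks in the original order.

Sorted (ascending): 7, 16, 17, 20, 26, 32, 39, 40, 40, 47
The 2 values of 40 share dense rank 8.
Remaining distinct values take the next consecutive integers.

8, 7, 1, 8, 2, 9, 4, 6, 5, 3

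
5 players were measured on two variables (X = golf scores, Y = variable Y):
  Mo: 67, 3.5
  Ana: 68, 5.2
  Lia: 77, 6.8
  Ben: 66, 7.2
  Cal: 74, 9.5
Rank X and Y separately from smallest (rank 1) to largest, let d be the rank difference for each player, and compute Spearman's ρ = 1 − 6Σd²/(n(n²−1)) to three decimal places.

0.200

Ranks of variable 1: 2, 3, 5, 1, 4
Ranks of variable 2: 1, 2, 3, 4, 5
d = r₁ − r₂: 1, 1, 2, -3, -1
d²: 1, 1, 4, 9, 1; Σd² = 16
ρ = 1 − 6·16/(5·24) = 1 − 96/120 = 0.200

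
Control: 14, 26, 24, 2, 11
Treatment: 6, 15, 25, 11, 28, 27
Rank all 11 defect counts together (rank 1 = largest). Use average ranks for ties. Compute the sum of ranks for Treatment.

Sorted (descending): 28, 27, 26, 25, 24, 15, 14, 11, 11, 6, 2
The 2 values of 11 occupy positions 8–9 → average rank (8+9)/2 = 8.5.
Treatment values → pooled ranks: 6→10, 15→6, 25→4, 11→8.5, 28→1, 27→2
Rank sum = 10 + 6 + 4 + 8.5 + 1 + 2 = 31.5

31.5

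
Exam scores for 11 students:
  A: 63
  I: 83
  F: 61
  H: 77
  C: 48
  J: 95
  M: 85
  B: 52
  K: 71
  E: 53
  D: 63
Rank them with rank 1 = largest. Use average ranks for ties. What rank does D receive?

Sorted (descending): 95, 85, 83, 77, 71, 63, 63, 61, 53, 52, 48
The 2 values of 63 occupy positions 6–7 → average rank (6+7)/2 = 6.5.
D has value 63 → rank 6.5.

6.5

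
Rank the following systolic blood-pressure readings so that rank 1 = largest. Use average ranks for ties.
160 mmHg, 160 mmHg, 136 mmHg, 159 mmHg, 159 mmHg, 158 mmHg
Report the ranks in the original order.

1.5, 1.5, 6, 3.5, 3.5, 5

Sorted (descending): 160, 160, 159, 159, 158, 136
The 2 values of 160 occupy positions 1–2 → average rank (1+2)/2 = 1.5.
The 2 values of 159 occupy positions 3–4 → average rank (3+4)/2 = 3.5.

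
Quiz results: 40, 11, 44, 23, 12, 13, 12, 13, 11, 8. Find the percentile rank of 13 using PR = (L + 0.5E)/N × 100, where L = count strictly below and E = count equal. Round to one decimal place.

N = 10.
Strictly below 13: 5. Equal to 13: 2.
PR = (5 + 0.5·2)/10 × 100 = 60.0

60.0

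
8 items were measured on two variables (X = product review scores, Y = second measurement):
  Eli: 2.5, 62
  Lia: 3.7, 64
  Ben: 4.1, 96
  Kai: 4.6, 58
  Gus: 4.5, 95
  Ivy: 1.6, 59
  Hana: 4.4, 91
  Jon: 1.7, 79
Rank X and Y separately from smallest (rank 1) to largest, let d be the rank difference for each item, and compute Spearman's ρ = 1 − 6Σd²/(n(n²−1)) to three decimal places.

Ranks of variable 1: 3, 4, 5, 8, 7, 1, 6, 2
Ranks of variable 2: 3, 4, 8, 1, 7, 2, 6, 5
d = r₁ − r₂: 0, 0, -3, 7, 0, -1, 0, -3
d²: 0, 0, 9, 49, 0, 1, 0, 9; Σd² = 68
ρ = 1 − 6·68/(8·63) = 1 − 408/504 = 0.190

0.190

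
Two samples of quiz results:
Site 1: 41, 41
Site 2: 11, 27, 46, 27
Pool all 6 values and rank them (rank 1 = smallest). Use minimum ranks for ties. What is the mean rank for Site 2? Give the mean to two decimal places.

2.75

Sorted (ascending): 11, 27, 27, 41, 41, 46
The 2 values of 27 occupy positions 2–3 → each gets rank 2.
The 2 values of 41 occupy positions 4–5 → each gets rank 4.
Site 2 values → pooled ranks: 11→1, 27→2, 46→6, 27→2
Mean rank = (1 + 2 + 6 + 2) / 4 = 2.75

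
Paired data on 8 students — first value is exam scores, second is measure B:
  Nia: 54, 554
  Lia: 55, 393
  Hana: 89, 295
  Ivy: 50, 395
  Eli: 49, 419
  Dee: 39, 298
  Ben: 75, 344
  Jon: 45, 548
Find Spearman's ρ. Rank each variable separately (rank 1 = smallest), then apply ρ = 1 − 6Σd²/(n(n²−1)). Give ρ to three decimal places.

-0.357

Ranks of variable 1: 5, 6, 8, 4, 3, 1, 7, 2
Ranks of variable 2: 8, 4, 1, 5, 6, 2, 3, 7
d = r₁ − r₂: -3, 2, 7, -1, -3, -1, 4, -5
d²: 9, 4, 49, 1, 9, 1, 16, 25; Σd² = 114
ρ = 1 − 6·114/(8·63) = 1 − 684/504 = -0.357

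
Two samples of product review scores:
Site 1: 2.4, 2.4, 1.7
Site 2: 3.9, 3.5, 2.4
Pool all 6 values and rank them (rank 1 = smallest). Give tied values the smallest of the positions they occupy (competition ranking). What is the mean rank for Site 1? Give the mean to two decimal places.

Sorted (ascending): 1.7, 2.4, 2.4, 2.4, 3.5, 3.9
The 3 values of 2.4 occupy positions 2–4 → each gets rank 2.
Site 1 values → pooled ranks: 2.4→2, 2.4→2, 1.7→1
Mean rank = (2 + 2 + 1) / 3 = 1.67

1.67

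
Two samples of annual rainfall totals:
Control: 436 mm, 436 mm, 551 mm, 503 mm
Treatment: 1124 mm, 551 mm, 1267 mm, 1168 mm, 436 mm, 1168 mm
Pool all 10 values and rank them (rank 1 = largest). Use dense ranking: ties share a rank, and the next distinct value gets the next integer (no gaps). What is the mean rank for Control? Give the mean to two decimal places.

5.25

Sorted (descending): 1267, 1168, 1168, 1124, 551, 551, 503, 436, 436, 436
The 2 values of 1168 share dense rank 2.
The 2 values of 551 share dense rank 4.
The 3 values of 436 share dense rank 6.
Remaining distinct values take the next consecutive integers.
Control values → pooled ranks: 436→6, 436→6, 551→4, 503→5
Mean rank = (6 + 6 + 4 + 5) / 4 = 5.25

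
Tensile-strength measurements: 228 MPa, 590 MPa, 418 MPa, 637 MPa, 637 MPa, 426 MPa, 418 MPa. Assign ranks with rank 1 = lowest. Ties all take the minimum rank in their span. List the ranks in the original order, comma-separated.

1, 5, 2, 6, 6, 4, 2

Sorted (ascending): 228, 418, 418, 426, 590, 637, 637
The 2 values of 418 occupy positions 2–3 → each gets rank 2.
The 2 values of 637 occupy positions 6–7 → each gets rank 6.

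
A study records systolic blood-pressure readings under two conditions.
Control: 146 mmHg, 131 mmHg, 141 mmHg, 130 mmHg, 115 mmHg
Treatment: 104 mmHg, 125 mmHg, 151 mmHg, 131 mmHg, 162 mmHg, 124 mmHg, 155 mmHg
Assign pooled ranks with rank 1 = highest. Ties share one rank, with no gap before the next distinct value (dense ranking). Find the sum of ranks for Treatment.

40

Sorted (descending): 162, 155, 151, 146, 141, 131, 131, 130, 125, 124, 115, 104
The 2 values of 131 share dense rank 6.
Remaining distinct values take the next consecutive integers.
Treatment values → pooled ranks: 104→11, 125→8, 151→3, 131→6, 162→1, 124→9, 155→2
Rank sum = 11 + 8 + 3 + 6 + 1 + 9 + 2 = 40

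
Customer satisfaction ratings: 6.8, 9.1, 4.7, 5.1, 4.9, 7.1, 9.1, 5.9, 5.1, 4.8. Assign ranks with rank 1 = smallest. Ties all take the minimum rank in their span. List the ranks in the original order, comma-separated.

7, 9, 1, 4, 3, 8, 9, 6, 4, 2

Sorted (ascending): 4.7, 4.8, 4.9, 5.1, 5.1, 5.9, 6.8, 7.1, 9.1, 9.1
The 2 values of 5.1 occupy positions 4–5 → each gets rank 4.
The 2 values of 9.1 occupy positions 9–10 → each gets rank 9.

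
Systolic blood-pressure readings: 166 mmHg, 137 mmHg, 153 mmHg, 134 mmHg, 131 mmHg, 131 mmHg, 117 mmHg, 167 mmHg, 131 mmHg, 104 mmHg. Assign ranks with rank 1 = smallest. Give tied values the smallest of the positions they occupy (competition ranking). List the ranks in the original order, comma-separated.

Sorted (ascending): 104, 117, 131, 131, 131, 134, 137, 153, 166, 167
The 3 values of 131 occupy positions 3–5 → each gets rank 3.

9, 7, 8, 6, 3, 3, 2, 10, 3, 1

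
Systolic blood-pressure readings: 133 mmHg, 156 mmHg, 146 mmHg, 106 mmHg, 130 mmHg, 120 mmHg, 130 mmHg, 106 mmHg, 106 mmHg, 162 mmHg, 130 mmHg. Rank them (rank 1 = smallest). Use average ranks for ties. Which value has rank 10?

Sorted (ascending): 106, 106, 106, 120, 130, 130, 130, 133, 146, 156, 162
The 3 values of 106 occupy positions 1–3 → average rank 2.
The 3 values of 130 occupy positions 5–7 → average rank 6.
Rank 10 → value 156.

156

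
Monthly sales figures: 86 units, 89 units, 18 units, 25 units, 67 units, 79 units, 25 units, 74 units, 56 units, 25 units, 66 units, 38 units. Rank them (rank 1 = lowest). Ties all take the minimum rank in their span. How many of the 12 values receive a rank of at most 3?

Sorted (ascending): 18, 25, 25, 25, 38, 56, 66, 67, 74, 79, 86, 89
The 3 values of 25 occupy positions 2–4 → each gets rank 2.
Ranks ≤ 3: {1, 2, 2, 2} → 4 values.

4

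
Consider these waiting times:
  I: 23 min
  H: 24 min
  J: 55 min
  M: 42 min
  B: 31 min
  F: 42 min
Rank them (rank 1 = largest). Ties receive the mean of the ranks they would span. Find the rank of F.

2.5

Sorted (descending): 55, 42, 42, 31, 24, 23
The 2 values of 42 occupy positions 2–3 → average rank (2+3)/2 = 2.5.
F has value 42 min → rank 2.5.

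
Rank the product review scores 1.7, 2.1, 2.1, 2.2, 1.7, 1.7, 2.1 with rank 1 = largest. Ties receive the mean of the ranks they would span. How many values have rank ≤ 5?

Sorted (descending): 2.2, 2.1, 2.1, 2.1, 1.7, 1.7, 1.7
The 3 values of 2.1 occupy positions 2–4 → average rank 3.
The 3 values of 1.7 occupy positions 5–7 → average rank 6.
Ranks ≤ 5: {1, 3, 3, 3} → 4 values.

4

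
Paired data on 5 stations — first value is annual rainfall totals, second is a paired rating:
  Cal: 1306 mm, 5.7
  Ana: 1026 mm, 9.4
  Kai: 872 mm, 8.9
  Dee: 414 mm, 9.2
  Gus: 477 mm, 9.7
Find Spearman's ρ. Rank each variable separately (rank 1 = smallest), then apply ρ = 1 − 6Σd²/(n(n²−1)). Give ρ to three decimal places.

Ranks of variable 1: 5, 4, 3, 1, 2
Ranks of variable 2: 1, 4, 2, 3, 5
d = r₁ − r₂: 4, 0, 1, -2, -3
d²: 16, 0, 1, 4, 9; Σd² = 30
ρ = 1 − 6·30/(5·24) = 1 − 180/120 = -0.500

-0.500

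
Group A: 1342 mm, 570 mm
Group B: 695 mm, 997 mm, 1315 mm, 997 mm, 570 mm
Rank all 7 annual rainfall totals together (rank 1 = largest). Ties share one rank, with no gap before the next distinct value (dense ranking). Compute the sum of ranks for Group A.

Sorted (descending): 1342, 1315, 997, 997, 695, 570, 570
The 2 values of 997 share dense rank 3.
The 2 values of 570 share dense rank 5.
Remaining distinct values take the next consecutive integers.
Group A values → pooled ranks: 1342→1, 570→5
Rank sum = 1 + 5 = 6

6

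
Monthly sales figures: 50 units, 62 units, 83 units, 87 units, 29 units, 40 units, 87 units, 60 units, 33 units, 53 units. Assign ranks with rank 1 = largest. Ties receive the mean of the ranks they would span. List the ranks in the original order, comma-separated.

Sorted (descending): 87, 87, 83, 62, 60, 53, 50, 40, 33, 29
The 2 values of 87 occupy positions 1–2 → average rank (1+2)/2 = 1.5.

7, 4, 3, 1.5, 10, 8, 1.5, 5, 9, 6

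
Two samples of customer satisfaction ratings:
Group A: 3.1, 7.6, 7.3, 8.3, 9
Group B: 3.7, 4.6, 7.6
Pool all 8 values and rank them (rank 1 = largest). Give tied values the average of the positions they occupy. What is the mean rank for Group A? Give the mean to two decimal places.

Sorted (descending): 9, 8.3, 7.6, 7.6, 7.3, 4.6, 3.7, 3.1
The 2 values of 7.6 occupy positions 3–4 → average rank (3+4)/2 = 3.5.
Group A values → pooled ranks: 3.1→8, 7.6→3.5, 7.3→5, 8.3→2, 9→1
Mean rank = (8 + 3.5 + 5 + 2 + 1) / 5 = 3.90

3.90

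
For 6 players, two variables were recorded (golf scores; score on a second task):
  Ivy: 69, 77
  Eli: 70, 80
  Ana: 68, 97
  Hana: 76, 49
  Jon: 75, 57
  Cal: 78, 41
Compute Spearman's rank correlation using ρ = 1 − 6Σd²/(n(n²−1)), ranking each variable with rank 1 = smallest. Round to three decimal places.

Ranks of variable 1: 2, 3, 1, 5, 4, 6
Ranks of variable 2: 4, 5, 6, 2, 3, 1
d = r₁ − r₂: -2, -2, -5, 3, 1, 5
d²: 4, 4, 25, 9, 1, 25; Σd² = 68
ρ = 1 − 6·68/(6·35) = 1 − 408/210 = -0.943

-0.943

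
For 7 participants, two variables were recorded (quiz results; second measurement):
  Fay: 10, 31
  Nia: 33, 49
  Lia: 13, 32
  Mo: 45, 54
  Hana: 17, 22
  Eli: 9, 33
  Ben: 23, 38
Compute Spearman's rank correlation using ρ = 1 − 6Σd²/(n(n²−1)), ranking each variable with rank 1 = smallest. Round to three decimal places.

Ranks of variable 1: 2, 6, 3, 7, 4, 1, 5
Ranks of variable 2: 2, 6, 3, 7, 1, 4, 5
d = r₁ − r₂: 0, 0, 0, 0, 3, -3, 0
d²: 0, 0, 0, 0, 9, 9, 0; Σd² = 18
ρ = 1 − 6·18/(7·48) = 1 − 108/336 = 0.679

0.679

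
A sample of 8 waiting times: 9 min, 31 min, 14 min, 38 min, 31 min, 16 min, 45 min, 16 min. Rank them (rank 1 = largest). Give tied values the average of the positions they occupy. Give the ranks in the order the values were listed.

Sorted (descending): 45, 38, 31, 31, 16, 16, 14, 9
The 2 values of 31 occupy positions 3–4 → average rank (3+4)/2 = 3.5.
The 2 values of 16 occupy positions 5–6 → average rank (5+6)/2 = 5.5.

8, 3.5, 7, 2, 3.5, 5.5, 1, 5.5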